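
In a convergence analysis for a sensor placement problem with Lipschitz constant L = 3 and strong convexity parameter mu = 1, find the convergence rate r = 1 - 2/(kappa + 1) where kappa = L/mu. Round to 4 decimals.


Step 1: Compute the condition number.
kappa = L/mu = 3/1 = 3.0
Step 2: Compute the convergence rate.
r = 1 - 2/(kappa + 1) = 1 - 2*mu/(L + mu) = (L - mu)/(L + mu) = 2/4 = 0.5


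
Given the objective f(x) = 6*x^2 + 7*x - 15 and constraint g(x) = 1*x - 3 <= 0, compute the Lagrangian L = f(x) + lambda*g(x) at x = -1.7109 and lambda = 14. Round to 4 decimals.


Step 1: Evaluate f(x).
f(-1.7109) = 6*(-1.7109)^2 + 7*(-1.7109) - 15 = -9.4132
Step 2: Evaluate g(x).
g(-1.7109) = 1*-1.7109 - 3 = -4.7109
Step 3: Compute Lagrangian.
L = -9.4132 + 14*-4.7109 = -75.3658


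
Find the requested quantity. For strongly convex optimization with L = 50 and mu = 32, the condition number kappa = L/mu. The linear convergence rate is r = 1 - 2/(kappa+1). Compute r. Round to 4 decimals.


Step 1: Compute the condition number.
kappa = L/mu = 50/32 = 1.5625
Step 2: Compute the convergence rate.
r = 1 - 2/(kappa + 1) = 1 - 2*mu/(L + mu) = (L - mu)/(L + mu) = 18/82 = 0.2195


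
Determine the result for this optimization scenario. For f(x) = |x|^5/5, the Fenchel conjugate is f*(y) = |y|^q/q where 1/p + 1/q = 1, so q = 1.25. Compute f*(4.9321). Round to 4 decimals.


The conjugate exponent q satisfies 1/p + 1/q = 1.
p = 5, so q = 5/(5 - 1) = 1.25
|y|^q = 4.9321^1.25 = 7.35
f*(4.9321) = 7.35 / 1.25 = 5.88


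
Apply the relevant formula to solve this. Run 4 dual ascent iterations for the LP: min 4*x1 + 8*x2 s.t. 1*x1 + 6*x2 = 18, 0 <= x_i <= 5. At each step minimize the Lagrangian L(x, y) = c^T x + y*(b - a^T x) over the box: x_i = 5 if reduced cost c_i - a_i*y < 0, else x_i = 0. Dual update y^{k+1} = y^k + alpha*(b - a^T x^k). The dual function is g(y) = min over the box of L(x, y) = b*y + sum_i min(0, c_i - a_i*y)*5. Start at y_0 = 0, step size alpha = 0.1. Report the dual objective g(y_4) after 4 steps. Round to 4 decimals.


Dual ascent for LP: min 4*x1 + 8*x2, 1*x1 + 6*x2 = 18, 0 <= x_i <= 5
Step 1: y^k = 0.0, reduced costs: (4.0, 8.0)
  x^k = (0.0, 0.0), subgradient = b - a^T x = 18.0
  y^{k+1} = 0.0 + 0.1*18.0 = 1.8
Step 2: y^k = 1.8, reduced costs: (2.2, -2.8)
  x^k = (0.0, 5.0), subgradient = b - a^T x = -12.0
  y^{k+1} = 1.8 + 0.1*-12.0 = 0.6
Step 3: y^k = 0.6, reduced costs: (3.4, 4.4)
  x^k = (0.0, 0.0), subgradient = b - a^T x = 18.0
  y^{k+1} = 0.6 + 0.1*18.0 = 2.4
Step 4: y^k = 2.4, reduced costs: (1.6, -6.4)
  x^k = (0.0, 5.0), subgradient = b - a^T x = -12.0
  y^{k+1} = 2.4 + 0.1*-12.0 = 1.2
Dual objective at y_4 = 1.2: reduced costs (2.8, 0.8), box minimizer x = (0.0, 0.0)
g(y_4) = b*y + (c1 - a1*y)*x1 + (c2 - a2*y)*x2 = 18*1.2 + 2.8*0.0 + 0.8*0.0 = 21.6 + 0.0 + 0.0 = 21.6


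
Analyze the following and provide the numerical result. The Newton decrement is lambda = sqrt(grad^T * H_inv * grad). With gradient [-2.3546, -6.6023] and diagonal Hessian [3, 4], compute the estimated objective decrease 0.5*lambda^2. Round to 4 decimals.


Step 1: H is diagonal, so H^(-1) * g = [-0.7849, -1.6506].
Step 2: g^T H^(-1) g = sum_i g_i^2 / H_ii
  = (-2.3546)^2/3 + (-6.6023)^2/4
  = 1.848 + 10.8976 = 12.7456
Step 3: Objective decrease = 0.5 * g^T H^(-1) g = 6.3728


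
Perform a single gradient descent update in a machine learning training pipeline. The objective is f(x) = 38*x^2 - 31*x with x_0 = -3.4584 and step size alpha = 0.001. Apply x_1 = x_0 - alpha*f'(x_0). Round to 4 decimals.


We compute the gradient at x_0 and apply the update.
f'(x) = 76*x - 31
f'(-3.4584) = 76*-3.4584 - 31 = -293.8384
x_1 = -3.4584 - 0.001*-293.8384 = -3.1646


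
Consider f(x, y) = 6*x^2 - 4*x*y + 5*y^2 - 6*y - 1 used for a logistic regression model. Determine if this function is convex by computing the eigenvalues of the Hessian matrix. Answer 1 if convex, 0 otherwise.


The Hessian of f(x,y) = 6*x^2 - 4*x*y + 5*y^2 - 6*y - 1 is:
H = [[12, -4], [-4, 10]]
Trace = 12 + 10 = 22
Determinant = 12*10 - (-4)^2 = 104
Discriminant = (22)^2 - 4*104 = 68.0
Eigenvalues: lambda_1 = 6.8769, lambda_2 = 15.1231
The function is convex.

1


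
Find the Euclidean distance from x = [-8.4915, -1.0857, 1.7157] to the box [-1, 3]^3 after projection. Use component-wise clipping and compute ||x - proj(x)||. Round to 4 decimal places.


Project each component onto [-1, 3].
clip(-8.4915) = -1.0, clip(-1.0857) = -1.0, clip(1.7157) = 1.7157
Projection = [-1.0, -1.0, 1.7157]
Squared diffs: [56.1226, 0.0073, 0.0]
Distance = sqrt(56.1299) = 7.492


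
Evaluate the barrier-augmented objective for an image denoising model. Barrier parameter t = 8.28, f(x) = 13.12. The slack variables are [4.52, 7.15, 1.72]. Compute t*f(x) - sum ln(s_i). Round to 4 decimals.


Step 1: Compute log-barrier.
ln values: [1.5085, 1.9671, 0.5423]
phi = -(1.5085 + 1.9671 + 0.5423) = -4.0179
Step 2: Compute augmented objective.
t*f(x) = 8.28*13.12 = 108.6336
Total = 108.6336 - 4.0179 = 104.6157


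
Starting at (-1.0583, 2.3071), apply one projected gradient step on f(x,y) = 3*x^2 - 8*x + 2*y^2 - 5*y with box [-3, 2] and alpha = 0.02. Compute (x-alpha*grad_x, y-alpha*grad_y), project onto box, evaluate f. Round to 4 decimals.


Step 1: Compute gradient at (-1.0583, 2.3071).
grad_x = 2*3*-1.0583 - 8 = -14.3498
grad_y = 2*2*2.3071 - 5 = 4.2284
Step 2: Gradient step.
x_raw = -1.0583 - 0.02*-14.3498 = -0.7713
y_raw = 2.3071 - 0.02*4.2284 = 2.2225
Step 3: Project onto [-3, 2].
x_proj = clip(-0.7713) = -0.7713
y_proj = clip(2.2225) = 2.0
Step 4: Evaluate f.
f(-0.7713, 2.0) = 5.9552


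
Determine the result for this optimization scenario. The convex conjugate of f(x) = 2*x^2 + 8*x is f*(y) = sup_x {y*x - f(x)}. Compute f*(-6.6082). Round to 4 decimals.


f*(y) = sup_x {y*x - a*x^2 - b*x} = sup_x {(y-b)*x - a*x^2}
FOC: (y - b) - 2a*x = 0 => x* = (y - b)/(2a)
x* = (-6.6082 - 8)/(2*2) = -3.6521
f*(-6.6082) = (y-b)^2/(4a) = (-6.6082 - 8)^2/(4*2)
= 213.3995/8 = 26.6749


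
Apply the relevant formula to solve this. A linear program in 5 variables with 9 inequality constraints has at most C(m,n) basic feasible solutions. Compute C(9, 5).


Each vertex corresponds to some choice of n active constraints out of m, so the number of vertices is at most C(m, n) = m! / (n!(m-n)!).
m = 9, n = 5
Numerator: 9 * 8 * 7 * 6 * 5
Denominator: 5! = 120
C(9, 5) = 126


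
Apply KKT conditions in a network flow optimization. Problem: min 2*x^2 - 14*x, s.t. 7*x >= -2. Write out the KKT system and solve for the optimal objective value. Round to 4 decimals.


Step 1: Try lambda = 0 (constraint inactive).
Stationarity: 2*2*x - 14 = 0
x* = 14/(2*2) = 3.5
Check constraint: 7*3.5 = 24.5 >= -2 -- satisfied.
Step 2: Compute optimal value.
f(x*) = 2*3.5^2 - 14*3.5 = -24.5


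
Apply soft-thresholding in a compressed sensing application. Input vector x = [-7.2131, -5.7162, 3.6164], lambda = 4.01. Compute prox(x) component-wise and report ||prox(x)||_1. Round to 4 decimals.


Soft-thresholding with lambda = 4.01:
prox(-7.2131) = sign(-7.2131)*max(|-7.2131| - 4.01, 0) = -3.2031
prox(-5.7162) = sign(-5.7162)*max(|-5.7162| - 4.01, 0) = -1.7062
prox(3.6164) = sign(3.6164)*max(|3.6164| - 4.01, 0) = 0.0
prox(x) = [-3.2031, -1.7062, 0.0]
||prox(x)||_1 = 3.2031 + 1.7062 + 0.0 = 4.9093


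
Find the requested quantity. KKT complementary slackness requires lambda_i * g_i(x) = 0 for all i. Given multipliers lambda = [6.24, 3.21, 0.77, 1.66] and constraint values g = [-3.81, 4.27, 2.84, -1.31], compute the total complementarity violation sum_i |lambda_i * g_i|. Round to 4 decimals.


KKT complementary slackness check:
lambda_1 * g_1 = 6.24 * -3.81 = -23.7744
lambda_2 * g_2 = 3.21 * 4.27 = 13.7067
lambda_3 * g_3 = 0.77 * 2.84 = 2.1868
lambda_4 * g_4 = 1.66 * -1.31 = -2.1746
Total violation = 23.7744 + 13.7067 + 2.1868 + 2.1746 = 41.8425


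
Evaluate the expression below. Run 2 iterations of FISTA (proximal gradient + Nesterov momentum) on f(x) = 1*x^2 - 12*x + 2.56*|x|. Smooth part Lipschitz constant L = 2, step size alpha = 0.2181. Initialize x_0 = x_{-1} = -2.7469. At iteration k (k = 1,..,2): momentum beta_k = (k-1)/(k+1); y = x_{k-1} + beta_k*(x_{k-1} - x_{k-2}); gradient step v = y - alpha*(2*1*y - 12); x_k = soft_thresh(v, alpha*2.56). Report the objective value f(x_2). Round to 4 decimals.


FISTA on f(x) = 1*x^2 - 12*x + 2.56*|x|
L = 2, alpha = 0.2181
Iteration 1: beta = 0.0, y = -2.7469 + 0.0*(-2.7469 + 2.7469) = -2.7469
  grad(y) = -17.4938, v = y - alpha*grad = 1.0685
  prox(v) = soft_thresh(1.0685, 0.5583) = 0.5102
Iteration 2: beta = 0.3333, y = 0.5102 + 0.3333*(0.5102 + 2.7469) = 1.5958
  grad(y) = -8.8083, v = y - alpha*grad = 3.5169
  prox(v) = soft_thresh(3.5169, 0.5583) = 2.9586
f(x_2) = 1*2.9586^2 - 12*2.9586 + 2.56*|2.9586| = -19.1759


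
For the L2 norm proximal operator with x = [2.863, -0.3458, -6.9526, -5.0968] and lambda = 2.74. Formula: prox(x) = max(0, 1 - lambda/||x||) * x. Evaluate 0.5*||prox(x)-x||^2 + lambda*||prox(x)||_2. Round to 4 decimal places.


Step 1: Compute ||x||.
||x|| = 9.0902
Step 2: Compute scaling factor.
scale = max(0, 1 - 2.74/9.0902) = 0.6986
Step 3: prox(x) = [2.0, -0.2416, -4.8569, -3.5605]
||prox(x)|| = 6.3502
Step 4: Proximal objective.
0.5*||prox-x||^2 = 3.7538
lambda*||prox|| = 17.3995
Total = 21.1534


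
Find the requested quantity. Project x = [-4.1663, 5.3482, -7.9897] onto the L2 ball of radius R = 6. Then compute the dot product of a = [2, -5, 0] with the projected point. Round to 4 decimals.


Step 1: Compute ||x|| (intermediates to 6 decimals).
||x|| = sqrt((-4.1663)^2 + 5.3482^2 + (-7.9897)^2) = 10.478388
Step 2: Project.
Since ||x|| > R, scale = R/||x|| = 6/10.478388 = 0.572607, proj(x) = scale * x
proj(x) = [-2.385653, 3.062417, -4.574958]
Step 3: Dot product.
a^T * proj(x) = 2*(-2.385653) - 5*3.062417 + 0*(-4.574958) = -20.0834


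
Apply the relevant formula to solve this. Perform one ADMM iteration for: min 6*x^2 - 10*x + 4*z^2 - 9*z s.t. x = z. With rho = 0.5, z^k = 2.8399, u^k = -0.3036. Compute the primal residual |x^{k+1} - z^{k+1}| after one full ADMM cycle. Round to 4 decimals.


ADMM iteration with rho = 0.5, z^k = 2.8399, u^k = -0.3036
Step 1: x-update.
Minimize 6*x^2 - 10*x + (0.5/2)*(x - 2.8399 - 0.3036)^2
FOC: (2*6 + 0.5)*x = 10 + 0.5*(2.8399 + 0.3036)
x^{k+1} = 0.9257
Step 2: z-update.
Minimize 4*z^2 - 9*z + (0.5/2)*(0.9257 - z - 0.3036)^2
FOC: (2*4 + 0.5)*z = 9 + 0.5*(0.9257 - 0.3036)
z^{k+1} = 1.0954
Step 3: u-update.
u^{k+1} = -0.3036 + 0.9257 - 1.0954 = -0.4733
Step 4: Primal residual = |0.9257 - 1.0954| = 0.1697


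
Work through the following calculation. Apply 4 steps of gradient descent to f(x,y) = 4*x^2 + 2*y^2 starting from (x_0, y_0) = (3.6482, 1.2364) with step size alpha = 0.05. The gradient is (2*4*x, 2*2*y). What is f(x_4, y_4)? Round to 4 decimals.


Gradient descent on f(x,y) = 4*x^2 + 2*y^2.
Starting point: (3.6482, 1.2364), alpha = 0.05
Step 1: grad_x = 2*4*3.6482 = 29.1856, grad_y = 2*2*1.2364 = 4.9456
  x_1 = 3.6482 - 0.05*29.1856 = 2.1889
  y_1 = 1.2364 - 0.05*4.9456 = 0.9891
Step 2: grad_x = 2*4*2.1889 = 17.5114, grad_y = 2*2*0.9891 = 3.9565
  x_2 = 2.1889 - 0.05*17.5114 = 1.3134
  y_2 = 0.9891 - 0.05*3.9565 = 0.7913
Step 3: grad_x = 2*4*1.3134 = 10.5068, grad_y = 2*2*0.7913 = 3.1652
  x_3 = 1.3134 - 0.05*10.5068 = 0.788
  y_3 = 0.7913 - 0.05*3.1652 = 0.633
Step 4: grad_x = 2*4*0.788 = 6.3041, grad_y = 2*2*0.633 = 2.5321
  x_4 = 0.788 - 0.05*6.3041 = 0.4728
  y_4 = 0.633 - 0.05*2.5321 = 0.5064
f(0.4728, 0.5064) = 4*0.4728^2 + 2*0.5064^2 = 1.4071


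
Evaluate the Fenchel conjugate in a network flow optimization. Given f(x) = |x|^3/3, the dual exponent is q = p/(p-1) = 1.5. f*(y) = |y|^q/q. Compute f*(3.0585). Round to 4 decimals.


The conjugate exponent q satisfies 1/p + 1/q = 1.
p = 3, so q = 3/(3 - 1) = 1.5
|y|^q = 3.0585^1.5 = 5.3489
f*(3.0585) = 5.3489 / 1.5 = 3.5659


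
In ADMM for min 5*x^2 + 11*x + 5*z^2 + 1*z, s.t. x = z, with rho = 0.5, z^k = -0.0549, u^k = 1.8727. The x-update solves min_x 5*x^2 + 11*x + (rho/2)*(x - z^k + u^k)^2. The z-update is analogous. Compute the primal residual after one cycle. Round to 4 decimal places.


ADMM iteration with rho = 0.5, z^k = -0.0549, u^k = 1.8727
Step 1: x-update.
Minimize 5*x^2 + 11*x + (0.5/2)*(x + 0.0549 + 1.8727)^2
FOC: (2*5 + 0.5)*x = -11 + 0.5*(-0.0549 - 1.8727)
x^{k+1} = -1.1394
Step 2: z-update.
Minimize 5*z^2 + 1*z + (0.5/2)*(-1.1394 - z + 1.8727)^2
FOC: (2*5 + 0.5)*z = -1 + 0.5*(-1.1394 + 1.8727)
z^{k+1} = -0.0603
Step 3: u-update.
u^{k+1} = 1.8727 - 1.1394 + 0.0603 = 0.7936
Step 4: Primal residual = |-1.1394 + 0.0603| = 1.0791


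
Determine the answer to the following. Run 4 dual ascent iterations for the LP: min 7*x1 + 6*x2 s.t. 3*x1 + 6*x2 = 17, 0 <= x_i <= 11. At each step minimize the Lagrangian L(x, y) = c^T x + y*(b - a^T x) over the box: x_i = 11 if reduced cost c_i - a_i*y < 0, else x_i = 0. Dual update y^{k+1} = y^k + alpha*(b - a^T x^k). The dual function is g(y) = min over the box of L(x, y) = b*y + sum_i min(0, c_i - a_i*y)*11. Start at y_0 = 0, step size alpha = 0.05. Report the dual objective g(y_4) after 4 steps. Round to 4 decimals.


Dual ascent for LP: min 7*x1 + 6*x2, 3*x1 + 6*x2 = 17, 0 <= x_i <= 11
Step 1: y^k = 0.0, reduced costs: (7.0, 6.0)
  x^k = (0.0, 0.0), subgradient = b - a^T x = 17.0
  y^{k+1} = 0.0 + 0.05*17.0 = 0.85
Step 2: y^k = 0.85, reduced costs: (4.45, 0.9)
  x^k = (0.0, 0.0), subgradient = b - a^T x = 17.0
  y^{k+1} = 0.85 + 0.05*17.0 = 1.7
Step 3: y^k = 1.7, reduced costs: (1.9, -4.2)
  x^k = (0.0, 11.0), subgradient = b - a^T x = -49.0
  y^{k+1} = 1.7 + 0.05*-49.0 = -0.75
Step 4: y^k = -0.75, reduced costs: (9.25, 10.5)
  x^k = (0.0, 0.0), subgradient = b - a^T x = 17.0
  y^{k+1} = -0.75 + 0.05*17.0 = 0.1
Dual objective at y_4 = 0.1: reduced costs (6.7, 5.4), box minimizer x = (0.0, 0.0)
g(y_4) = b*y + (c1 - a1*y)*x1 + (c2 - a2*y)*x2 = 17*0.1 + 6.7*0.0 + 5.4*0.0 = 1.7 + 0.0 + 0.0 = 1.7


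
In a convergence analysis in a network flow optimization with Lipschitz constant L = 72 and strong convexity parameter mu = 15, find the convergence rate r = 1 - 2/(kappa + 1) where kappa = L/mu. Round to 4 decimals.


Step 1: Compute the condition number.
kappa = L/mu = 72/15 = 4.8
Step 2: Compute the convergence rate.
r = 1 - 2/(kappa + 1) = 1 - 2*mu/(L + mu) = (L - mu)/(L + mu) = 57/87 = 0.6552


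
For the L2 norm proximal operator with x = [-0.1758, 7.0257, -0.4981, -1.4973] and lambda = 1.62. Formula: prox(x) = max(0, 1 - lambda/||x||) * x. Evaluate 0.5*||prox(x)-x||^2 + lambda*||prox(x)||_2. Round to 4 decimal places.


Step 1: Compute ||x||.
||x|| = 7.2029
Step 2: Compute scaling factor.
scale = max(0, 1 - 1.62/7.2029) = 0.7751
Step 3: prox(x) = [-0.1363, 5.4455, -0.3861, -1.1605]
||prox(x)|| = 5.5829
Step 4: Proximal objective.
0.5*||prox-x||^2 = 1.3122
lambda*||prox|| = 9.0443
Total = 10.3565


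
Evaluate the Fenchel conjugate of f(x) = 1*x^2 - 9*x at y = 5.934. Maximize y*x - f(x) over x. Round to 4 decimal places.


f*(y) = sup_x {y*x - a*x^2 - b*x} = sup_x {(y-b)*x - a*x^2}
FOC: (y - b) - 2a*x = 0 => x* = (y - b)/(2a)
x* = (5.934 + 9)/(2*1) = 7.467
f*(5.934) = (y-b)^2/(4a) = (5.934 + 9)^2/(4*1)
= 223.0244/4 = 55.7561


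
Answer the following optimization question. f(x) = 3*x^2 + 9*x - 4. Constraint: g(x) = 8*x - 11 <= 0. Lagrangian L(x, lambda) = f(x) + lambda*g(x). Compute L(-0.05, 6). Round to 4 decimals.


Step 1: Evaluate f(x).
f(-0.05) = 3*(-0.05)^2 + 9*(-0.05) - 4 = -4.4425
Step 2: Evaluate g(x).
g(-0.05) = 8*-0.05 - 11 = -11.4
Step 3: Compute Lagrangian.
L = -4.4425 + 6*-11.4 = -72.8425


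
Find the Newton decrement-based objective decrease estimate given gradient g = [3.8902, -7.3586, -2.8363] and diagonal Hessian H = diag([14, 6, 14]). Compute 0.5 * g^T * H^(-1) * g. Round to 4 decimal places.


Step 1: H is diagonal, so H^(-1) * g = [0.2779, -1.2264, -0.2026].
Step 2: g^T H^(-1) g = sum_i g_i^2 / H_ii
  = (3.8902)^2/14 + (-7.3586)^2/6 + (-2.8363)^2/14
  = 1.081 + 9.0248 + 0.5746 = 10.6804
Step 3: Objective decrease = 0.5 * g^T H^(-1) g = 5.3402


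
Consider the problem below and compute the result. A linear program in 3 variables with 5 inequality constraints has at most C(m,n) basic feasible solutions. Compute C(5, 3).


Each vertex corresponds to some choice of n active constraints out of m, so the number of vertices is at most C(m, n) = m! / (n!(m-n)!).
m = 5, n = 3
Numerator: 5 * 4 * 3
Denominator: 3! = 6
C(5, 3) = 10


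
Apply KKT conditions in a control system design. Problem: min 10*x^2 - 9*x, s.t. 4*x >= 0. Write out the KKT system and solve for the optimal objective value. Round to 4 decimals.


Step 1: Try lambda = 0 (constraint inactive).
Stationarity: 2*10*x - 9 = 0
x* = 9/(2*10) = 0.45
Check constraint: 4*0.45 = 1.8 >= 0 -- satisfied.
Step 2: Compute optimal value.
f(x*) = 10*0.45^2 - 9*0.45 = -2.025


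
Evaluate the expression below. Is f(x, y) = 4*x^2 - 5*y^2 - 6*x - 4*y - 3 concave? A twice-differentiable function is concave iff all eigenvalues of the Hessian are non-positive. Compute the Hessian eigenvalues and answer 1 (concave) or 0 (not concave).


The Hessian of f(x,y) = 4*x^2 - 5*y^2 - 6*x - 4*y - 3 is:
H = [[8, 0], [0, -10]]
Trace = 8 - 10 = -2
Determinant = 8*-10 - (0)^2 = -80
Discriminant = (-2)^2 - 4*-80 = 324.0
Eigenvalues: lambda_1 = -10.0, lambda_2 = 8.0
The function is not concave.

0


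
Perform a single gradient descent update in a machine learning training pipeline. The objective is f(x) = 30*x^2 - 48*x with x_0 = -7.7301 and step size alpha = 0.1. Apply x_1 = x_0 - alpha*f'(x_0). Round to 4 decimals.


We compute the gradient at x_0 and apply the update.
f'(x) = 60*x - 48
f'(-7.7301) = 60*-7.7301 - 48 = -511.806
x_1 = -7.7301 - 0.1*-511.806 = 43.4505


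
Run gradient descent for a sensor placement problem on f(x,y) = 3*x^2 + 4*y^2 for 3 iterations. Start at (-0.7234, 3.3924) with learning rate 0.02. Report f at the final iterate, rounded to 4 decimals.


Gradient descent on f(x,y) = 3*x^2 + 4*y^2.
Starting point: (-0.7234, 3.3924), alpha = 0.02
Step 1: grad_x = 2*3*-0.7234 = -4.3404, grad_y = 2*4*3.3924 = 27.1392
  x_1 = -0.7234 - 0.02*-4.3404 = -0.6366
  y_1 = 3.3924 - 0.02*27.1392 = 2.8496
Step 2: grad_x = 2*3*-0.6366 = -3.8196, grad_y = 2*4*2.8496 = 22.7969
  x_2 = -0.6366 - 0.02*-3.8196 = -0.5602
  y_2 = 2.8496 - 0.02*22.7969 = 2.3937
Step 3: grad_x = 2*3*-0.5602 = -3.3612, grad_y = 2*4*2.3937 = 19.1494
  x_3 = -0.5602 - 0.02*-3.3612 = -0.493
  y_3 = 2.3937 - 0.02*19.1494 = 2.0107
f(-0.493, 2.0107) = 3*(-0.493)^2 + 4*2.0107^2 = 16.9006


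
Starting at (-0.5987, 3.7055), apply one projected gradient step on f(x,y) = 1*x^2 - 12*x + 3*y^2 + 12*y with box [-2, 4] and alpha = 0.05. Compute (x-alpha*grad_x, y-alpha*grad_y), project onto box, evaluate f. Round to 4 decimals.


Step 1: Compute gradient at (-0.5987, 3.7055).
grad_x = 2*1*-0.5987 - 12 = -13.1974
grad_y = 2*3*3.7055 + 12 = 34.233
Step 2: Gradient step.
x_raw = -0.5987 - 0.05*-13.1974 = 0.0612
y_raw = 3.7055 - 0.05*34.233 = 1.9939
Step 3: Project onto [-2, 4].
x_proj = clip(0.0612) = 0.0612
y_proj = clip(1.9939) = 1.9939
Step 4: Evaluate f.
f(0.0612, 1.9939) = 35.1222


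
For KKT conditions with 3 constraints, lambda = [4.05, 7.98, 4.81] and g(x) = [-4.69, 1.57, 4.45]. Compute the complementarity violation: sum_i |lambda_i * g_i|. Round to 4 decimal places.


KKT complementary slackness check:
lambda_1 * g_1 = 4.05 * -4.69 = -18.9945
lambda_2 * g_2 = 7.98 * 1.57 = 12.5286
lambda_3 * g_3 = 4.81 * 4.45 = 21.4045
Total violation = 18.9945 + 12.5286 + 21.4045 = 52.9276


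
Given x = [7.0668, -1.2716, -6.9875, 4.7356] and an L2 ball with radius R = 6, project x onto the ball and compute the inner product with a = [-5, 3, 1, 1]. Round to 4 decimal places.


Step 1: Compute ||x|| (intermediates to 6 decimals).
||x|| = sqrt(7.0668^2 + (-1.2716)^2 + (-6.9875)^2 + 4.7356^2) = 11.081863
Step 2: Project.
Since ||x|| > R, scale = R/||x|| = 6/11.081863 = 0.541425, proj(x) = scale * x
proj(x) = [3.826142, -0.688476, -3.783207, 2.563972]
Step 3: Dot product.
a^T * proj(x) = -5*3.826142 + 3*(-0.688476) + 1*(-3.783207) + 1*2.563972 = -22.4154


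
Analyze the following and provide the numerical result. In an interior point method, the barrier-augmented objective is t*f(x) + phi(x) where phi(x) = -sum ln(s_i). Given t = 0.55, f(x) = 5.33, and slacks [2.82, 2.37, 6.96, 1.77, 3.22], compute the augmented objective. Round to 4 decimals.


Step 1: Compute log-barrier.
ln values: [1.0367, 0.8629, 1.9402, 0.571, 1.1694]
phi = -(1.0367 + 0.8629 + 1.9402 + 0.571 + 1.1694) = -5.5802
Step 2: Compute augmented objective.
t*f(x) = 0.55*5.33 = 2.9315
Total = 2.9315 - 5.5802 = -2.6487


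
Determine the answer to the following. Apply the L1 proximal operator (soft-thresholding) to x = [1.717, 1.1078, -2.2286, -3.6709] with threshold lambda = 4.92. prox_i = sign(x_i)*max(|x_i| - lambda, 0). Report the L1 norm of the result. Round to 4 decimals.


Soft-thresholding with lambda = 4.92:
prox(1.717) = sign(1.717)*max(|1.717| - 4.92, 0) = 0.0
prox(1.1078) = sign(1.1078)*max(|1.1078| - 4.92, 0) = 0.0
prox(-2.2286) = sign(-2.2286)*max(|-2.2286| - 4.92, 0) = 0.0
prox(-3.6709) = sign(-3.6709)*max(|-3.6709| - 4.92, 0) = 0.0
prox(x) = [0.0, 0.0, 0.0, 0.0]
||prox(x)||_1 = 0.0 + 0.0 + 0.0 + 0.0 = 0.0


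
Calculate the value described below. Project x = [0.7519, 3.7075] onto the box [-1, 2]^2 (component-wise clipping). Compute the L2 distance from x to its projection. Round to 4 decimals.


Project each component onto [-1, 2].
clip(0.7519) = 0.7519, clip(3.7075) = 2.0
Projection = [0.7519, 2.0]
Squared diffs: [0.0, 2.9156]
Distance = sqrt(2.9156) = 1.7075


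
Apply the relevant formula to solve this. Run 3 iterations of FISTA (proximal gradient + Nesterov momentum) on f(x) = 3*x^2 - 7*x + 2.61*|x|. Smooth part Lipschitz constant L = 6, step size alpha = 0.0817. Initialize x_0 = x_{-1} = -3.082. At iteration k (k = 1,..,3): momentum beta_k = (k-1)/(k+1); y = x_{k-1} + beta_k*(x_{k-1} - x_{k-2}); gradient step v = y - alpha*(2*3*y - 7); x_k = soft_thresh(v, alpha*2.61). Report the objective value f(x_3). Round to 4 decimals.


FISTA on f(x) = 3*x^2 - 7*x + 2.61*|x|
L = 6, alpha = 0.0817
Iteration 1: beta = 0.0, y = -3.082 + 0.0*(-3.082 + 3.082) = -3.082
  grad(y) = -25.492, v = y - alpha*grad = -0.9993
  prox(v) = soft_thresh(-0.9993, 0.2132) = -0.7861
Iteration 2: beta = 0.3333, y = -0.7861 + 0.3333*(-0.7861 + 3.082) = -0.0208
  grad(y) = -7.1245, v = y - alpha*grad = 0.5613
  prox(v) = soft_thresh(0.5613, 0.2132) = 0.3481
Iteration 3: beta = 0.5, y = 0.3481 + 0.5*(0.3481 + 0.7861) = 0.9152
  grad(y) = -1.5091, v = y - alpha*grad = 1.0384
  prox(v) = soft_thresh(1.0384, 0.2132) = 0.8252
f(x_3) = 3*0.8252^2 - 7*0.8252 + 2.61*|0.8252| = -1.5798


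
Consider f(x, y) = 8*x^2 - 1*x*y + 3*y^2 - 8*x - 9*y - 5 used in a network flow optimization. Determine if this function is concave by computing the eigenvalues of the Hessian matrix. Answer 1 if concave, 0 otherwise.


The Hessian of f(x,y) = 8*x^2 - 1*x*y + 3*y^2 - 8*x - 9*y - 5 is:
H = [[16, -1], [-1, 6]]
Trace = 16 + 6 = 22
Determinant = 16*6 - (-1)^2 = 95
Discriminant = (22)^2 - 4*95 = 104.0
Eigenvalues: lambda_1 = 5.901, lambda_2 = 16.099
The function is not concave.

0


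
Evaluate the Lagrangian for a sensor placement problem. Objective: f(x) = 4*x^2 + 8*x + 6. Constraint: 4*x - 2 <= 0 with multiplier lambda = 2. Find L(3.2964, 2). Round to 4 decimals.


Step 1: Evaluate f(x).
f(3.2964) = 4*3.2964^2 + 8*3.2964 + 6 = 75.8362
Step 2: Evaluate g(x).
g(3.2964) = 4*3.2964 - 2 = 11.1856
Step 3: Compute Lagrangian.
L = 75.8362 + 2*11.1856 = 98.2074


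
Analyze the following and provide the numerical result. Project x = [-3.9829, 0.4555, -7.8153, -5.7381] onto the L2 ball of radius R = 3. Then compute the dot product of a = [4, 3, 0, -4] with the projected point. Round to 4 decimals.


Step 1: Compute ||x|| (intermediates to 6 decimals).
||x|| = sqrt((-3.9829)^2 + 0.4555^2 + (-7.8153)^2 + (-5.7381)^2) = 10.491696
Step 2: Project.
Since ||x|| > R, scale = R/||x|| = 3/10.491696 = 0.28594, proj(x) = scale * x
proj(x) = [-1.13887, 0.130246, -2.234707, -1.640752]
Step 3: Dot product.
a^T * proj(x) = 4*(-1.13887) + 3*0.130246 + 0*(-2.234707) - 4*(-1.640752) = 2.3983


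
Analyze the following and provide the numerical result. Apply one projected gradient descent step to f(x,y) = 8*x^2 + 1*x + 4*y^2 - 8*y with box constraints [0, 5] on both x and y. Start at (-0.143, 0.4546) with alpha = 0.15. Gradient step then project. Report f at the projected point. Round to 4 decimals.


Step 1: Compute gradient at (-0.143, 0.4546).
grad_x = 2*8*-0.143 + 1 = -1.288
grad_y = 2*4*0.4546 - 8 = -4.3632
Step 2: Gradient step.
x_raw = -0.143 - 0.15*-1.288 = 0.0502
y_raw = 0.4546 - 0.15*-4.3632 = 1.1091
Step 3: Project onto [0, 5].
x_proj = clip(0.0502) = 0.0502
y_proj = clip(1.1091) = 1.1091
Step 4: Evaluate f.
f(0.0502, 1.1091) = -3.882


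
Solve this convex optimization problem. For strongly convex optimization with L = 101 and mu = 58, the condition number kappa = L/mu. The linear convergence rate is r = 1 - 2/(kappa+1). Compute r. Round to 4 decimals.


Step 1: Compute the condition number.
kappa = L/mu = 101/58 = 1.7414
Step 2: Compute the convergence rate.
r = 1 - 2/(kappa + 1) = 1 - 2*mu/(L + mu) = (L - mu)/(L + mu) = 43/159 = 0.2704


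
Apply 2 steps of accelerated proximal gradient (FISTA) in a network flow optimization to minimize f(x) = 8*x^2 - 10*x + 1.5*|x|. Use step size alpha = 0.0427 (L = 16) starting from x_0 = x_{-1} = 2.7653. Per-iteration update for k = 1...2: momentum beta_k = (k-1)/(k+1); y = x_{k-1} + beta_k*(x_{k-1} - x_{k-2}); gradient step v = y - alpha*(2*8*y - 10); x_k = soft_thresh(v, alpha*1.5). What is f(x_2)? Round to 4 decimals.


FISTA on f(x) = 8*x^2 - 10*x + 1.5*|x|
L = 16, alpha = 0.0427
Iteration 1: beta = 0.0, y = 2.7653 + 0.0*(2.7653 - 2.7653) = 2.7653
  grad(y) = 34.2448, v = y - alpha*grad = 1.303
  prox(v) = soft_thresh(1.303, 0.0641) = 1.239
Iteration 2: beta = 0.3333, y = 1.239 + 0.3333*(1.239 - 2.7653) = 0.7302
  grad(y) = 1.6837, v = y - alpha*grad = 0.6583
  prox(v) = soft_thresh(0.6583, 0.0641) = 0.5943
f(x_2) = 8*0.5943^2 - 10*0.5943 + 1.5*|0.5943| = -2.226


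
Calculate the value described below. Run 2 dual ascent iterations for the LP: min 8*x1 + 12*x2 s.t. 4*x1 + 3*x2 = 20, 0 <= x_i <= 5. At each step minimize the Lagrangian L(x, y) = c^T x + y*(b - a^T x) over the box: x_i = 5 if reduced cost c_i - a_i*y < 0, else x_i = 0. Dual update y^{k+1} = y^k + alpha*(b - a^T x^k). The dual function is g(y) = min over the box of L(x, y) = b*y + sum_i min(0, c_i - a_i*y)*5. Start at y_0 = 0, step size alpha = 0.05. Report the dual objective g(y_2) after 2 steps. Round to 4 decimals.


Dual ascent for LP: min 8*x1 + 12*x2, 4*x1 + 3*x2 = 20, 0 <= x_i <= 5
Step 1: y^k = 0.0, reduced costs: (8.0, 12.0)
  x^k = (0.0, 0.0), subgradient = b - a^T x = 20.0
  y^{k+1} = 0.0 + 0.05*20.0 = 1.0
Step 2: y^k = 1.0, reduced costs: (4.0, 9.0)
  x^k = (0.0, 0.0), subgradient = b - a^T x = 20.0
  y^{k+1} = 1.0 + 0.05*20.0 = 2.0
Dual objective at y_2 = 2.0: reduced costs (0.0, 6.0), box minimizer x = (0.0, 0.0)
g(y_2) = b*y + (c1 - a1*y)*x1 + (c2 - a2*y)*x2 = 20*2.0 + 0.0*0.0 + 6.0*0.0 = 40.0 + 0.0 + 0.0 = 40.0


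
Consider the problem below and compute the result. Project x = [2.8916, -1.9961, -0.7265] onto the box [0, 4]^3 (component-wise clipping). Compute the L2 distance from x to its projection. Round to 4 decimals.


Project each component onto [0, 4].
clip(2.8916) = 2.8916, clip(-1.9961) = 0.0, clip(-0.7265) = 0.0
Projection = [2.8916, 0.0, 0.0]
Squared diffs: [0.0, 3.9844, 0.5278]
Distance = sqrt(4.5122) = 2.1242


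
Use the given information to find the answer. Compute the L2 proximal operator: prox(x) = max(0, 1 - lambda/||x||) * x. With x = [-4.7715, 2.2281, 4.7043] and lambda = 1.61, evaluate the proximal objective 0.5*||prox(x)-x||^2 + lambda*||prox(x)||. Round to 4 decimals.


Step 1: Compute ||x||.
||x|| = 7.0613
Step 2: Compute scaling factor.
scale = max(0, 1 - 1.61/7.0613) = 0.772
Step 3: prox(x) = [-3.6836, 1.7201, 3.6317]
||prox(x)|| = 5.4513
Step 4: Proximal objective.
0.5*||prox-x||^2 = 1.2961
lambda*||prox|| = 8.7766
Total = 10.0727


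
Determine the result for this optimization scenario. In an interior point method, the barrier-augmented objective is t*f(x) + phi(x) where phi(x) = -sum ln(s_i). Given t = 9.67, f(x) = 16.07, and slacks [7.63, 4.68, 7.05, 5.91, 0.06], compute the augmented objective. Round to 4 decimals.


Step 1: Compute log-barrier.
ln values: [2.0321, 1.5433, 1.953, 1.7766, -2.8134]
phi = -(2.0321 + 1.5433 + 1.953 + 1.7766 - 2.8134) = -4.4916
Step 2: Compute augmented objective.
t*f(x) = 9.67*16.07 = 155.3969
Total = 155.3969 - 4.4916 = 150.9053


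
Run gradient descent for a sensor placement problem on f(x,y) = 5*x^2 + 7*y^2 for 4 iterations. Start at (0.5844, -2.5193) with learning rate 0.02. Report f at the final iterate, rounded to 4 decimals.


Gradient descent on f(x,y) = 5*x^2 + 7*y^2.
Starting point: (0.5844, -2.5193), alpha = 0.02
Step 1: grad_x = 2*5*0.5844 = 5.844, grad_y = 2*7*-2.5193 = -35.2702
  x_1 = 0.5844 - 0.02*5.844 = 0.4675
  y_1 = -2.5193 - 0.02*-35.2702 = -1.8139
Step 2: grad_x = 2*5*0.4675 = 4.6752, grad_y = 2*7*-1.8139 = -25.3945
  x_2 = 0.4675 - 0.02*4.6752 = 0.374
  y_2 = -1.8139 - 0.02*-25.3945 = -1.306
Step 3: grad_x = 2*5*0.374 = 3.7402, grad_y = 2*7*-1.306 = -18.2841
  x_3 = 0.374 - 0.02*3.7402 = 0.2992
  y_3 = -1.306 - 0.02*-18.2841 = -0.9403
Step 4: grad_x = 2*5*0.2992 = 2.9921, grad_y = 2*7*-0.9403 = -13.1645
  x_4 = 0.2992 - 0.02*2.9921 = 0.2394
  y_4 = -0.9403 - 0.02*-13.1645 = -0.677
f(0.2394, -0.677) = 5*0.2394^2 + 7*(-0.677)^2 = 3.4951


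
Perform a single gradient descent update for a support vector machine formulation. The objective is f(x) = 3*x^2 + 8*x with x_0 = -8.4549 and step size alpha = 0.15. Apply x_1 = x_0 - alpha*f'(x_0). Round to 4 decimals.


We compute the gradient at x_0 and apply the update.
f'(x) = 6*x + 8
f'(-8.4549) = 6*-8.4549 + 8 = -42.7294
x_1 = -8.4549 - 0.15*-42.7294 = -2.0455


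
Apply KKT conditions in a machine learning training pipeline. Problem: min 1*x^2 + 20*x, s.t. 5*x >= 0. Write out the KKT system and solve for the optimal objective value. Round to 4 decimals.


Step 1: Try lambda = 0 (constraint inactive).
x_unc = -20/(2*1) = -10.0
Check: 5*-10.0 = -50.0 < 0 -- violated!
Step 2: Constraint must be active: 5*x = 0
x* = 0/5 = 0.0
lambda = (2*1*0.0 + 20)/5 = 4.0
Step 3: Compute optimal value.
f(x*) = 1*0.0^2 + 20*0.0 = 0.0


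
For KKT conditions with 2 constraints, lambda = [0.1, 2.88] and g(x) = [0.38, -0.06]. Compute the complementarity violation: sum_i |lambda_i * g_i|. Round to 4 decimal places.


KKT complementary slackness check:
lambda_1 * g_1 = 0.1 * 0.38 = 0.038
lambda_2 * g_2 = 2.88 * -0.06 = -0.1728
Total violation = 0.038 + 0.1728 = 0.2108


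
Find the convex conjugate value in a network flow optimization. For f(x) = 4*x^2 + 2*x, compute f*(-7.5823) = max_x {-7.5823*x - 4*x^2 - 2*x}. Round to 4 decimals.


f*(y) = sup_x {y*x - a*x^2 - b*x} = sup_x {(y-b)*x - a*x^2}
FOC: (y - b) - 2a*x = 0 => x* = (y - b)/(2a)
x* = (-7.5823 - 2)/(2*4) = -1.1978
f*(-7.5823) = (y-b)^2/(4a) = (-7.5823 - 2)^2/(4*4)
= 91.8205/16 = 5.7388


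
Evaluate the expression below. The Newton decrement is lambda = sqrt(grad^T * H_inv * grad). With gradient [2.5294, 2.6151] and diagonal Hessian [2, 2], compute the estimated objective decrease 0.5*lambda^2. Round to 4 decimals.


Step 1: H is diagonal, so H^(-1) * g = [1.2647, 1.3076].
Step 2: g^T H^(-1) g = sum_i g_i^2 / H_ii
  = (2.5294)^2/2 + (2.6151)^2/2
  = 3.1989 + 3.4194 = 6.6183
Step 3: Objective decrease = 0.5 * g^T H^(-1) g = 3.3092


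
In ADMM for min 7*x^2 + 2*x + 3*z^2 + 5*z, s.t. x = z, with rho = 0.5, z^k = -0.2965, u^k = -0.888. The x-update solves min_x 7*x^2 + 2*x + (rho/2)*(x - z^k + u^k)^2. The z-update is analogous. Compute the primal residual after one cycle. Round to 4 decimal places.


ADMM iteration with rho = 0.5, z^k = -0.2965, u^k = -0.888
Step 1: x-update.
Minimize 7*x^2 + 2*x + (0.5/2)*(x + 0.2965 - 0.888)^2
FOC: (2*7 + 0.5)*x = -2 + 0.5*(-0.2965 + 0.888)
x^{k+1} = -0.1175
Step 2: z-update.
Minimize 3*z^2 + 5*z + (0.5/2)*(-0.1175 - z - 0.888)^2
FOC: (2*3 + 0.5)*z = -5 + 0.5*(-0.1175 - 0.888)
z^{k+1} = -0.8466
Step 3: u-update.
u^{k+1} = -0.888 - 0.1175 + 0.8466 = -0.159
Step 4: Primal residual = |-0.1175 + 0.8466| = 0.729


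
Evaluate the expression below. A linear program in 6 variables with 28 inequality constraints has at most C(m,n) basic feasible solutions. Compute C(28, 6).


Each vertex corresponds to some choice of n active constraints out of m, so the number of vertices is at most C(m, n) = m! / (n!(m-n)!).
m = 28, n = 6
Numerator: 28 * 27 * 26 * 25 * 24 * 23
Denominator: 6! = 720
C(28, 6) = 376740


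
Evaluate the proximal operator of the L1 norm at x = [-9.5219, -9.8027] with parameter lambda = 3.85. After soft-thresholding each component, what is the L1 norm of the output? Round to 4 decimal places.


Soft-thresholding with lambda = 3.85:
prox(-9.5219) = sign(-9.5219)*max(|-9.5219| - 3.85, 0) = -5.6719
prox(-9.8027) = sign(-9.8027)*max(|-9.8027| - 3.85, 0) = -5.9527
prox(x) = [-5.6719, -5.9527]
||prox(x)||_1 = 5.6719 + 5.9527 = 11.6246


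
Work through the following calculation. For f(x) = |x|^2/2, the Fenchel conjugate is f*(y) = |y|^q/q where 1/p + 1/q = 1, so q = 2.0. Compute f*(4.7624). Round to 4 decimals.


The conjugate exponent q satisfies 1/p + 1/q = 1.
p = 2, so q = 2/(2 - 1) = 2.0
|y|^q = 4.7624^2.0 = 22.6805
f*(4.7624) = 22.6805 / 2.0 = 11.3402


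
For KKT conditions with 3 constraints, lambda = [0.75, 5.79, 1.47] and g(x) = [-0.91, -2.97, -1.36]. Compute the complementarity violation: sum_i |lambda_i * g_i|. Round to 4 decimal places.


KKT complementary slackness check:
lambda_1 * g_1 = 0.75 * -0.91 = -0.6825
lambda_2 * g_2 = 5.79 * -2.97 = -17.1963
lambda_3 * g_3 = 1.47 * -1.36 = -1.9992
Total violation = 0.6825 + 17.1963 + 1.9992 = 19.878


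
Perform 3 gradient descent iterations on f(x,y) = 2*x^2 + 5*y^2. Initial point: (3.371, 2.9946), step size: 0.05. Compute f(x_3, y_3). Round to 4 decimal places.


Gradient descent on f(x,y) = 2*x^2 + 5*y^2.
Starting point: (3.371, 2.9946), alpha = 0.05
Step 1: grad_x = 2*2*3.371 = 13.484, grad_y = 2*5*2.9946 = 29.946
  x_1 = 3.371 - 0.05*13.484 = 2.6968
  y_1 = 2.9946 - 0.05*29.946 = 1.4973
Step 2: grad_x = 2*2*2.6968 = 10.7872, grad_y = 2*5*1.4973 = 14.973
  x_2 = 2.6968 - 0.05*10.7872 = 2.1574
  y_2 = 1.4973 - 0.05*14.973 = 0.7487
Step 3: grad_x = 2*2*2.1574 = 8.6298, grad_y = 2*5*0.7487 = 7.4865
  x_3 = 2.1574 - 0.05*8.6298 = 1.726
  y_3 = 0.7487 - 0.05*7.4865 = 0.3743
f(1.726, 0.3743) = 2*1.726^2 + 5*0.3743^2 = 6.6584


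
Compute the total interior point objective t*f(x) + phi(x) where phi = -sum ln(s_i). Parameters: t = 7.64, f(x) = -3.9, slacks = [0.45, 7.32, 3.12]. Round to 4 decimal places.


Step 1: Compute log-barrier.
ln values: [-0.7985, 1.9906, 1.1378]
phi = -(-0.7985 + 1.9906 + 1.1378) = -2.3299
Step 2: Compute augmented objective.
t*f(x) = 7.64*-3.9 = -29.796
Total = -29.796 - 2.3299 = -32.1259


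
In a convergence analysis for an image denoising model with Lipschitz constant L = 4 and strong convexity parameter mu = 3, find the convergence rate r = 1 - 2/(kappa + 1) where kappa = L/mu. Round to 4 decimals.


Step 1: Compute the condition number.
kappa = L/mu = 4/3 = 1.3333
Step 2: Compute the convergence rate.
r = 1 - 2/(kappa + 1) = 1 - 2*mu/(L + mu) = (L - mu)/(L + mu) = 1/7 = 0.1429


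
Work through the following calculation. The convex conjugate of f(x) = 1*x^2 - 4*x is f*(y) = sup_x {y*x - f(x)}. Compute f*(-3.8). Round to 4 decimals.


f*(y) = sup_x {y*x - a*x^2 - b*x} = sup_x {(y-b)*x - a*x^2}
FOC: (y - b) - 2a*x = 0 => x* = (y - b)/(2a)
x* = (-3.8 + 4)/(2*1) = 0.1
f*(-3.8) = (y-b)^2/(4a) = (-3.8 + 4)^2/(4*1)
= 0.04/4 = 0.01


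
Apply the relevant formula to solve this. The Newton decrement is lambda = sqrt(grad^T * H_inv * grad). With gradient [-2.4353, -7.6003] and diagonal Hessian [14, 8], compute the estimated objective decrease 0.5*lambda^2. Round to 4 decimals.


Step 1: H is diagonal, so H^(-1) * g = [-0.174, -0.95].
Step 2: g^T H^(-1) g = sum_i g_i^2 / H_ii
  = (-2.4353)^2/14 + (-7.6003)^2/8
  = 0.4236 + 7.2206 = 7.6442
Step 3: Objective decrease = 0.5 * g^T H^(-1) g = 3.8221


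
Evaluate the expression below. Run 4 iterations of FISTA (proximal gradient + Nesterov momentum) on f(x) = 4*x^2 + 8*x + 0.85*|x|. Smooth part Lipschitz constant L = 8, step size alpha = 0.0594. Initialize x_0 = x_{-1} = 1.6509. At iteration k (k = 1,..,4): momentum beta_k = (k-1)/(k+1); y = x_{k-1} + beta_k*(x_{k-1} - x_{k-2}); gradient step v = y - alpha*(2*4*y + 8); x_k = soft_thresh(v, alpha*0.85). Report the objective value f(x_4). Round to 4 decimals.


FISTA on f(x) = 4*x^2 + 8*x + 0.85*|x|
L = 8, alpha = 0.0594
Iteration 1: beta = 0.0, y = 1.6509 + 0.0*(1.6509 - 1.6509) = 1.6509
  grad(y) = 21.2072, v = y - alpha*grad = 0.3912
  prox(v) = soft_thresh(0.3912, 0.0505) = 0.3407
Iteration 2: beta = 0.3333, y = 0.3407 + 0.3333*(0.3407 - 1.6509) = -0.096
  grad(y) = 7.2318, v = y - alpha*grad = -0.5256
  prox(v) = soft_thresh(-0.5256, 0.0505) = -0.4751
Iteration 3: beta = 0.5, y = -0.4751 + 0.5*(-0.4751 - 0.3407) = -0.883
  grad(y) = 0.9359, v = y - alpha*grad = -0.9386
  prox(v) = soft_thresh(-0.9386, 0.0505) = -0.8881
Iteration 4: beta = 0.6, y = -0.8881 + 0.6*(-0.8881 + 0.4751) = -1.1359
  grad(y) = -1.0874, v = y - alpha*grad = -1.0713
  prox(v) = soft_thresh(-1.0713, 0.0505) = -1.0208
f(x_4) = 4*(-1.0208)^2 + 8*(-1.0208) + 0.85*|-1.0208| = -3.1305


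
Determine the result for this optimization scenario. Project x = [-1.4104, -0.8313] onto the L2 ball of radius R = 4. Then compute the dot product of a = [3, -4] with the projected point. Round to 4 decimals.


Step 1: Compute ||x|| (intermediates to 6 decimals).
||x|| = sqrt((-1.4104)^2 + (-0.8313)^2) = 1.637158
Step 2: Project.
Since ||x|| <= R, proj = x (no scaling needed).
proj(x) = [-1.4104, -0.8313]
Step 3: Dot product.
a^T * proj(x) = 3*(-1.4104) - 4*(-0.8313) = -0.906


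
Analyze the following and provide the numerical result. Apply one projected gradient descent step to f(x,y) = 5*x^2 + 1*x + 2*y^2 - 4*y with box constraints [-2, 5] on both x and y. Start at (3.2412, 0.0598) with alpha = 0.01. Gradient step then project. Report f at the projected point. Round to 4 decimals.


Step 1: Compute gradient at (3.2412, 0.0598).
grad_x = 2*5*3.2412 + 1 = 33.412
grad_y = 2*2*0.0598 - 4 = -3.7608
Step 2: Gradient step.
x_raw = 3.2412 - 0.01*33.412 = 2.9071
y_raw = 0.0598 - 0.01*-3.7608 = 0.0974
Step 3: Project onto [-2, 5].
x_proj = clip(2.9071) = 2.9071
y_proj = clip(0.0974) = 0.0974
Step 4: Evaluate f.
f(2.9071, 0.0974) = 44.792


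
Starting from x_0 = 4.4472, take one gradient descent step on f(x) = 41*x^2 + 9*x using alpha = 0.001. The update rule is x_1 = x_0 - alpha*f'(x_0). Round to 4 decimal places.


We compute the gradient at x_0 and apply the update.
f'(x) = 82*x + 9
f'(4.4472) = 82*4.4472 + 9 = 373.6704
x_1 = 4.4472 - 0.001*373.6704 = 4.0735


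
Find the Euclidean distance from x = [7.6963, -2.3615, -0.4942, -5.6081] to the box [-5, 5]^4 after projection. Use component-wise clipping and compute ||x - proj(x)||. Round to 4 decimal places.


Project each component onto [-5, 5].
clip(7.6963) = 5.0, clip(-2.3615) = -2.3615, clip(-0.4942) = -0.4942, clip(-5.6081) = -5.0
Projection = [5.0, -2.3615, -0.4942, -5.0]
Squared diffs: [7.27, 0.0, 0.0, 0.3698]
Distance = sqrt(7.6398) = 2.764


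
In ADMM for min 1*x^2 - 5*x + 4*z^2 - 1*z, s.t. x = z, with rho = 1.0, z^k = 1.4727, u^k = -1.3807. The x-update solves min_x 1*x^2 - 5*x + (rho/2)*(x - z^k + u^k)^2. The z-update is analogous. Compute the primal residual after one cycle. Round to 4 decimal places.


ADMM iteration with rho = 1.0, z^k = 1.4727, u^k = -1.3807
Step 1: x-update.
Minimize 1*x^2 - 5*x + (1.0/2)*(x - 1.4727 - 1.3807)^2
FOC: (2*1 + 1.0)*x = 5 + 1.0*(1.4727 + 1.3807)
x^{k+1} = 2.6178
Step 2: z-update.
Minimize 4*z^2 - 1*z + (1.0/2)*(2.6178 - z - 1.3807)^2
FOC: (2*4 + 1.0)*z = 1 + 1.0*(2.6178 - 1.3807)
z^{k+1} = 0.2486
Step 3: u-update.
u^{k+1} = -1.3807 + 2.6178 - 0.2486 = 0.9885
Step 4: Primal residual = |2.6178 - 0.2486| = 2.3692
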